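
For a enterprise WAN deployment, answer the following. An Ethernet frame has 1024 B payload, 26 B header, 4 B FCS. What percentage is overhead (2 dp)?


Given: payload = 1024 B, header = 26 B, trailer = 4 B
Overhead bytes = header + trailer = 26 + 4 = 30
Total frame = payload + overhead = 1024 + 30 = 1054
Overhead % = 30 / 1054 * 100 = 2.8463% -> 2.85% (2 dp)

2.85


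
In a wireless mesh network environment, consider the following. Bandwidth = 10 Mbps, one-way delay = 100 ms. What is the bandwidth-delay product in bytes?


Given: bandwidth = 10 Mbps, delay = 100 ms
BDP in bits = 10 * 10^6 * 100 / 1000
BDP in bits = 1000000
BDP in bytes = 1000000 / 8 = 125000

125000


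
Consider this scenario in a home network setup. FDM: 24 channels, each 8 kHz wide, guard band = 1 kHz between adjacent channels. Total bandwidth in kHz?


Given: 24 channels, 8 kHz each, guard = 1 kHz
Channel bandwidth = 24 * 8 = 192 kHz
Guard bands = 23 gaps * 1 kHz = 23 kHz
Total = 192 + 23 = 215 kHz

215


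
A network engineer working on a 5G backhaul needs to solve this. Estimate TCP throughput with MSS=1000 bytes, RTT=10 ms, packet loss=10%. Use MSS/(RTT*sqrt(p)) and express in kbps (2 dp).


Given: MSS = 1000 bytes, RTT = 10 ms, loss = 10%
RTT in seconds = 10 / 1000 = 0.01
Loss rate = 10% = 0.1
sqrt(loss) = sqrt(0.1) = 0.316227766017
Throughput (bytes/s) = 1000 / (0.01 * 0.316227766017) = 316227.7660
Throughput (kbps) = 316227.7660 * 8 / 1000 = 2529.822128 -> 2529.82 kbps (2 dp)

2529.82


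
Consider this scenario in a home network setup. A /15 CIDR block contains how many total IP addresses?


Given: CIDR prefix /15
Host bits = 32 - 15 = 17
Total addresses = 2^17 = 131072

131072


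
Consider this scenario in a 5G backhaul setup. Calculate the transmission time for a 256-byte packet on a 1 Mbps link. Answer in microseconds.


Given: packet = 256 bytes, bandwidth = 1 Mbps
Packet in bits = 256 * 8 = 2048 bits
Bandwidth = 1 * 10^6 = 1000000 bps
Time = 2048 / 1000000 seconds
Time in us = 2048 * 10^6 / 1000000 = 2048

2048


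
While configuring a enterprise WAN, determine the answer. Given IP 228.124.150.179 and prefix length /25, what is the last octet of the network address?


Given: IP = 228.124.150.179, prefix = /25
Subnet mask = 255.255.255.128
Last octet of IP: 179
Last octet of mask: 128
Network last octet = 179 AND 128 = 128

128


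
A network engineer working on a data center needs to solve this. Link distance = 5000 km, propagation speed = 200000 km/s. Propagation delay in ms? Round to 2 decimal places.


Given: distance = 5000 km, speed = 200000 km/s
Delay = distance / speed = 5000 / 200000 seconds
Delay in ms = 5000 * 1000 / 200000
Delay = 25.0000 ms
Rounded to 2 dp = 25.00 ms

25.00


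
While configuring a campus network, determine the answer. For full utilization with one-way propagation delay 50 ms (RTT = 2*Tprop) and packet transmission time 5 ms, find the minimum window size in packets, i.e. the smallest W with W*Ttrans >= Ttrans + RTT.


Given: Ttrans = 5 ms, RTT = 100 ms (= 2 * Tprop, Tprop = 50 ms)
Time until first ACK returns = Ttrans + RTT = 5 + 100 = 105 ms
Need W * Ttrans >= Ttrans + RTT  ->  W >= (Ttrans + RTT) / Ttrans
(Ttrans + RTT) / Ttrans = 105 / 5 = 21
W_min = ceil(21) = 21

21


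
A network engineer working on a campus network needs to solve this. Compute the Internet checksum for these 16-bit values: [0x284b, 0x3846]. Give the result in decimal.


Given words: [0x284b, 0x3846]
Step 1: Sum all words
Raw sum = 10315 + 14406 = 24721
One's complement = ~24721 & 0xFFFF = 40814

40814


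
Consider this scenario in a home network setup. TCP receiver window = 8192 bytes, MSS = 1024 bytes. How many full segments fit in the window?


Given: RWND = 8192 bytes, MSS = 1024 bytes
Full segments = floor(RWND / MSS)
Full segments = floor(8192 / 1024)
Full segments = floor(8.0) = 8

8


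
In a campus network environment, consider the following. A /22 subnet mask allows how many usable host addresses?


Given: subnet mask /22
Host bits = 32 - 22 = 10
Total addresses = 2^10 = 1024
Usable hosts = 1024 - 2 (network + broadcast) = 1022

1022


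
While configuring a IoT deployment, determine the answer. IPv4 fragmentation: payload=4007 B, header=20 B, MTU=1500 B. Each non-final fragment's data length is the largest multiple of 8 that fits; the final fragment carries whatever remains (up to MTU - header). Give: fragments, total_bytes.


Max data per non-final fragment = floor((MTU - header)/8)*8 = floor((1500 - 20)/8)*8 = floor(1480/8)*8 = 1480 B
Final fragment needs no 8-byte alignment: it can carry up to MTU - header = 1480 B
Non-final fragments needed = ceil((payload - 1480) / 1480) = ceil(2527/1480) = ceil(1.7074) = 2
Number of fragments = 2 + 1 = 3
Fragment sizes (data): 2 * 1480 B + 1047 B (last, 1047 <= 1480 OK)
Total bytes sent = payload + n_frags * header = 4007 + 3*20 = 4007 + 60 = 4067 B

3, 4067


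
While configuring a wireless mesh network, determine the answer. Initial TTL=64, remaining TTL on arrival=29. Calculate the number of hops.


Given: initial TTL = 64, received TTL = 29
Hops = initial TTL - received TTL
Hops = 64 - 29 = 35

35


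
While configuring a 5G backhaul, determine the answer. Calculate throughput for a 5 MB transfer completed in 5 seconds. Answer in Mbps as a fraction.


Given: file = 5 MB, time = 5 s
File in Mb = 5 * 8 = 40 Mb
Throughput = 40 / 5 Mbps
Throughput = 8 Mbps

8


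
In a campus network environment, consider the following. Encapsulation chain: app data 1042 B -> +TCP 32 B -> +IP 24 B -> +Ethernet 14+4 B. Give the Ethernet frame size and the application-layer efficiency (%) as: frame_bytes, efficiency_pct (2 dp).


TCP segment = 1042 + 32 = 1074 B
IP packet = 1074 + 24 = 1098 B
Ethernet frame = 1098 + 14 + 4 = 1116 B
Efficiency = app / frame = 1042 / 1116 = 0.933692 = 93.3692% -> 93.37% (2 dp)

1116, 93.37


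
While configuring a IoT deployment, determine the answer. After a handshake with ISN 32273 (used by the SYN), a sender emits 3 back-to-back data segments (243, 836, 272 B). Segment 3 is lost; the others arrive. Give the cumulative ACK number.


SYN uses sequence number 32273; first data byte = ISN + 1 = 32274.
Segment 1: SEQ = 32274, len = 243 B, covers [32274, 32516]
Segment 2: SEQ = 32517, len = 836 B, covers [32517, 33352]
Segment 3: SEQ = 33353, len = 272 B, covers [33353, 33624] [LOST]
In-order data received: bytes [32274, 33352] (segments 1..2).
Segment 3 missing -> gap begins at byte 33353.
Cumulative ACK = next expected in-order byte = 32274 + 243 + 836 = 33353

33353


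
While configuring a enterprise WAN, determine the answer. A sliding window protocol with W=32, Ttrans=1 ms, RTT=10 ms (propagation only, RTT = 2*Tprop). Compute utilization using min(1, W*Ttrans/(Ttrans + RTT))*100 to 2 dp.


Given: W = 32, Ttrans = 1 ms, RTT = 10 ms (= 2 * Tprop, Tprop = 5 ms)
Cycle time = Ttrans + RTT = 1 + 10 = 11 ms (first packet sent until its ACK returns)
W * Ttrans = 32 * 1 = 32 ms of sending per cycle
W * Ttrans / (Ttrans + RTT) = 32 / 11 = 2.909091
U = min(1, 2.909091) = 1.000000
U% = 100.00%

100.00


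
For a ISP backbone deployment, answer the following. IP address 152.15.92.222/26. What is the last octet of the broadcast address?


Given: IP = 152.15.92.222, prefix = /26
Host bits = 32 - 26 = 6
Network last octet = 222 AND mask = 192
Host part size = 2^6 - 1 = 63
Broadcast last octet = 192 OR 63 = 255

255


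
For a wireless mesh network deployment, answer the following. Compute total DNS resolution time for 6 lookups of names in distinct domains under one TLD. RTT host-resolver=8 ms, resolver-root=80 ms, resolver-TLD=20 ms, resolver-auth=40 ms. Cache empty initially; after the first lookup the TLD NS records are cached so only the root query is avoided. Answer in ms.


Lookup 1 (cold cache): local + root + TLD + auth = 8 + 80 + 20 + 40 = 148 ms
Lookups 2..6 (TLD NS cached -> skip root; new domain -> still ask TLD and auth): local + TLD + auth = 8 + 20 + 40 = 68 ms each
Remaining 5 lookups: 5 * 68 = 340 ms
Total = 148 + 340 = 488 ms

488


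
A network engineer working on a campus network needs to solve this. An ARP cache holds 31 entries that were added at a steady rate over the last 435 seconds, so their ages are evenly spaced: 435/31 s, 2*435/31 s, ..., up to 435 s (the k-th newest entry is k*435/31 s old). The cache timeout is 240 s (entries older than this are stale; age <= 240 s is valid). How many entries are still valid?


Ages are k * 435/31 s for k = 1..31 (spacing = 14.0323 s).
Entry k is valid iff k * 435/31 <= 240 iff k <= 31 * 240 / 435 = 17.1034
n_valid = floor(17.1034) = 17
(n_stale = 31 - 17 = 14)

17


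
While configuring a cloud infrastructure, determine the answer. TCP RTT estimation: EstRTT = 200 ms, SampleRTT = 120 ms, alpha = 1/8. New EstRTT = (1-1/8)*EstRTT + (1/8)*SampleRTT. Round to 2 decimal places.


Given: EstRTT = 200 ms, SampleRTT = 120 ms, alpha = 1/8
New EstRTT = (1 - alpha) * EstRTT + alpha * SampleRTT
(7/8) * 200 = 175
(1/8) * 120 = 15
New EstRTT = 175 + 15 = 190 ms -> 190.00 ms (2 dp)

190.00


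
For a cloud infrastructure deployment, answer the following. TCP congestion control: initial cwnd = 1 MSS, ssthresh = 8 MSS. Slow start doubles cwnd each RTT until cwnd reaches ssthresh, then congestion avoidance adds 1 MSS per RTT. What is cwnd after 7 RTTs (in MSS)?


RTT 0: cwnd = 1 MSS (initial)
RTT 1: cwnd = 2 MSS (slow start, doubled)
RTT 2: cwnd = 4 MSS (slow start, doubled)
RTT 3: cwnd = 8 MSS (slow start, doubled)
RTT 4: cwnd = 9 MSS (congestion avoidance, +1)
RTT 5: cwnd = 10 MSS (congestion avoidance, +1)
RTT 6: cwnd = 11 MSS (congestion avoidance, +1)
RTT 7: cwnd = 12 MSS (congestion avoidance, +1)

12


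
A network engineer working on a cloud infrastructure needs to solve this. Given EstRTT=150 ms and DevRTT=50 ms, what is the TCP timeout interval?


Given: EstRTT = 150 ms, DevRTT = 50 ms
Timeout = EstRTT + 4 * DevRTT
4 * DevRTT = 4 * 50 = 200
Timeout = 150 + 200 = 350 ms

350


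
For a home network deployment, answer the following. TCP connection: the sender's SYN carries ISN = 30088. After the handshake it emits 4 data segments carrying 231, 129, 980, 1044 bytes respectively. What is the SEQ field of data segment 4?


The SYN occupies sequence number ISN = 30088, so the first data byte is ISN + 1 = 30089.
SEQ of data segment i = (ISN + 1) + sum of payload sizes of segments 1..i-1.
Segment 1: SEQ = 30089, payload = 231 bytes
Segment 2: SEQ = 30320, payload = 129 bytes
Segment 3: SEQ = 30449, payload = 980 bytes
Segment 4: SEQ = 31429, payload = 1044 bytes
SEQ of segment 4 = 30089 + 231 + 129 + 980 = 31429

31429


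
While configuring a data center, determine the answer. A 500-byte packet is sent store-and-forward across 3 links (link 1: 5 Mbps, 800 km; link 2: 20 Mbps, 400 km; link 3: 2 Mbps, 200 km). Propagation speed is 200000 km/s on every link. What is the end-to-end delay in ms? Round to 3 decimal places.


Packet = 500 bytes = 4000 bits. Store-and-forward: sum (t_trans + t_prop) per link.
Link 1: t_trans = 4000/(5*10^6) s = 0.8000 ms; t_prop = 800/200000 s = 4.0000 ms; subtotal = 4.8000 ms
Link 2: t_trans = 4000/(20*10^6) s = 0.2000 ms; t_prop = 400/200000 s = 2.0000 ms; subtotal = 2.2000 ms
Link 3: t_trans = 4000/(2*10^6) s = 2.0000 ms; t_prop = 200/200000 s = 1.0000 ms; subtotal = 3.0000 ms
End-to-end = 4.8000 + 2.2000 + 3.0000 = 10.0000 ms -> 10.000 ms (3 dp)

10.000


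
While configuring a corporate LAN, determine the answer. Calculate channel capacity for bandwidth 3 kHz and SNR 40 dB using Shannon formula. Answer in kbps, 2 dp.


Given: B = 3 kHz, SNR = 40 dB
SNR linear = 10^(40/10) = 10000
1 + SNR = 10001
log2(10001) = 13.2878566418
C = 3 * 1000 * 13.2878566418 = 39863.5699 bps
C = 39.863570 kbps -> 39.86 kbps (2 dp)

39.86


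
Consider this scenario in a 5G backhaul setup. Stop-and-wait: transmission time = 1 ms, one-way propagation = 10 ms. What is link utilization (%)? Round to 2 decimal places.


Given: Ttrans = 1 ms, Tprop = 10 ms
RTT = 2 * Tprop = 2 * 10 = 20 ms
U = Ttrans / (Ttrans + RTT)
U = 1 / (1 + 20)
U = 1 / 21 = 0.047619
U% = 4.76%

4.76


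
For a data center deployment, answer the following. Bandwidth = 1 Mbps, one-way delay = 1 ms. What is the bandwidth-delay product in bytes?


Given: bandwidth = 1 Mbps, delay = 1 ms
BDP in bits = 1 * 10^6 * 1 / 1000
BDP in bits = 1000
BDP in bytes = 1000 / 8 = 125

125


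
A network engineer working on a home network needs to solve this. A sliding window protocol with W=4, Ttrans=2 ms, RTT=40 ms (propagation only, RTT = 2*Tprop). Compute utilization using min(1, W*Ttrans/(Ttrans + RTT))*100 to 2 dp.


Given: W = 4, Ttrans = 2 ms, RTT = 40 ms (= 2 * Tprop, Tprop = 20 ms)
Cycle time = Ttrans + RTT = 2 + 40 = 42 ms (first packet sent until its ACK returns)
W * Ttrans = 4 * 2 = 8 ms of sending per cycle
W * Ttrans / (Ttrans + RTT) = 8 / 42 = 0.190476
U = min(1, 0.190476) = 0.190476
U% = 19.05%

19.05


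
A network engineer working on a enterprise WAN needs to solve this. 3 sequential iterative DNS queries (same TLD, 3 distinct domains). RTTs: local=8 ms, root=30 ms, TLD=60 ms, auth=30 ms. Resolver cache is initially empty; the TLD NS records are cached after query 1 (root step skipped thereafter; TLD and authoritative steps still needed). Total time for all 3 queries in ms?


Lookup 1 (cold cache): local + root + TLD + auth = 8 + 30 + 60 + 30 = 128 ms
Lookups 2..3 (TLD NS cached -> skip root; new domain -> still ask TLD and auth): local + TLD + auth = 8 + 60 + 30 = 98 ms each
Remaining 2 lookups: 2 * 98 = 196 ms
Total = 128 + 196 = 324 ms

324


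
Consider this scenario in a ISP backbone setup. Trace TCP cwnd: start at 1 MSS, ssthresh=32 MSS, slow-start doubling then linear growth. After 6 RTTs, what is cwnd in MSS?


RTT 0: cwnd = 1 MSS (initial)
RTT 1: cwnd = 2 MSS (slow start, doubled)
RTT 2: cwnd = 4 MSS (slow start, doubled)
RTT 3: cwnd = 8 MSS (slow start, doubled)
RTT 4: cwnd = 16 MSS (slow start, doubled)
RTT 5: cwnd = 32 MSS (slow start, doubled)
RTT 6: cwnd = 33 MSS (congestion avoidance, +1)

33


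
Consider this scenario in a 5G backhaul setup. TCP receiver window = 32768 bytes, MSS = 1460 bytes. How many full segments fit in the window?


Given: RWND = 32768 bytes, MSS = 1460 bytes
Full segments = floor(RWND / MSS)
Full segments = floor(32768 / 1460)
Full segments = floor(22.4438) = 22

22


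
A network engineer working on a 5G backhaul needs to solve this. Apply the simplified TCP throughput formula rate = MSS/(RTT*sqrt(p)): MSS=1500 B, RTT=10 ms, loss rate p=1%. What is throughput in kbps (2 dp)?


Given: MSS = 1500 bytes, RTT = 10 ms, loss = 1%
RTT in seconds = 10 / 1000 = 0.01
Loss rate = 1% = 0.01
sqrt(loss) = sqrt(0.01) = 0.1
Throughput (bytes/s) = 1500 / (0.01 * 0.1) = 1500000.0000
Throughput (kbps) = 1500000.0000 * 8 / 1000 = 12000.000000 -> 12000.00 kbps (2 dp)

12000.00


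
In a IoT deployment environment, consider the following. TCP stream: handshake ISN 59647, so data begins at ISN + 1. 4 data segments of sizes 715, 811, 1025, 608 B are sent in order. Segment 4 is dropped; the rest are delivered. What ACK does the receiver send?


SYN uses sequence number 59647; first data byte = ISN + 1 = 59648.
Segment 1: SEQ = 59648, len = 715 B, covers [59648, 60362]
Segment 2: SEQ = 60363, len = 811 B, covers [60363, 61173]
Segment 3: SEQ = 61174, len = 1025 B, covers [61174, 62198]
Segment 4: SEQ = 62199, len = 608 B, covers [62199, 62806] [LOST]
In-order data received: bytes [59648, 62198] (segments 1..3).
Segment 4 missing -> gap begins at byte 62199.
Cumulative ACK = next expected in-order byte = 59648 + 715 + 811 + 1025 = 62199

62199


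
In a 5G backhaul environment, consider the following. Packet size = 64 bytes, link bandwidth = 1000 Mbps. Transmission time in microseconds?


Given: packet = 64 bytes, bandwidth = 1000 Mbps
Packet in bits = 64 * 8 = 512 bits
Bandwidth = 1000 * 10^6 = 1000000000 bps
Time = 512 / 1000000000 seconds
Time in us = 512 * 10^6 / 1000000000 = 0.512

0.512


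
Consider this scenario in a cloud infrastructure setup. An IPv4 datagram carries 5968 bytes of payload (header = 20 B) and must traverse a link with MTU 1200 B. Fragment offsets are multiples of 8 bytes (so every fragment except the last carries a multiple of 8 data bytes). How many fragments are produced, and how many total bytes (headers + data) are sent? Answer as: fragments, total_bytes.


Max data per non-final fragment = floor((MTU - header)/8)*8 = floor((1200 - 20)/8)*8 = floor(1180/8)*8 = 1176 B
Final fragment needs no 8-byte alignment: it can carry up to MTU - header = 1180 B
Non-final fragments needed = ceil((payload - 1180) / 1176) = ceil(4788/1176) = ceil(4.0714) = 5
Number of fragments = 5 + 1 = 6
Fragment sizes (data): 5 * 1176 B + 88 B (last, 88 <= 1180 OK)
Total bytes sent = payload + n_frags * header = 5968 + 6*20 = 5968 + 120 = 6088 B

6, 6088


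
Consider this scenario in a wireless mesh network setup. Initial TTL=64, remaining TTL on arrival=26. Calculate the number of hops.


Given: initial TTL = 64, received TTL = 26
Hops = initial TTL - received TTL
Hops = 64 - 26 = 38

38


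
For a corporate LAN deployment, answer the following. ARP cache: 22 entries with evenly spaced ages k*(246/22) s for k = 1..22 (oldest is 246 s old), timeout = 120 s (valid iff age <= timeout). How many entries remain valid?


Ages are k * 246/22 s for k = 1..22 (spacing = 11.1818 s).
Entry k is valid iff k * 246/22 <= 120 iff k <= 22 * 120 / 246 = 10.7317
n_valid = floor(10.7317) = 10
(n_stale = 22 - 10 = 12)

10


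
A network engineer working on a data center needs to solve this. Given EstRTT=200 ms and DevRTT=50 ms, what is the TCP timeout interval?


Given: EstRTT = 200 ms, DevRTT = 50 ms
Timeout = EstRTT + 4 * DevRTT
4 * DevRTT = 4 * 50 = 200
Timeout = 200 + 200 = 400 ms

400


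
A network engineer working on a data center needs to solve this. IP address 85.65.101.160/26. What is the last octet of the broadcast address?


Given: IP = 85.65.101.160, prefix = /26
Host bits = 32 - 26 = 6
Network last octet = 160 AND mask = 128
Host part size = 2^6 - 1 = 63
Broadcast last octet = 128 OR 63 = 191

191


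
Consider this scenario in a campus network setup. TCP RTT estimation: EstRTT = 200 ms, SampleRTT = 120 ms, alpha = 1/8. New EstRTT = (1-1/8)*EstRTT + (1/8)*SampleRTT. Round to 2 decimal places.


Given: EstRTT = 200 ms, SampleRTT = 120 ms, alpha = 1/8
New EstRTT = (1 - alpha) * EstRTT + alpha * SampleRTT
(7/8) * 200 = 175
(1/8) * 120 = 15
New EstRTT = 175 + 15 = 190 ms -> 190.00 ms (2 dp)

190.00


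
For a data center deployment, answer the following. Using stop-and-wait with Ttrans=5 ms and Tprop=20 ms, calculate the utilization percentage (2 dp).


Given: Ttrans = 5 ms, Tprop = 20 ms
RTT = 2 * Tprop = 2 * 20 = 40 ms
U = Ttrans / (Ttrans + RTT)
U = 5 / (5 + 40)
U = 5 / 45 = 0.111111
U% = 11.11%

11.11


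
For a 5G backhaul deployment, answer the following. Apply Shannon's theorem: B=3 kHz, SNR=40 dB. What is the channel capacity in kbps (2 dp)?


Given: B = 3 kHz, SNR = 40 dB
SNR linear = 10^(40/10) = 10000
1 + SNR = 10001
log2(10001) = 13.2878566418
C = 3 * 1000 * 13.2878566418 = 39863.5699 bps
C = 39.863570 kbps -> 39.86 kbps (2 dp)

39.86


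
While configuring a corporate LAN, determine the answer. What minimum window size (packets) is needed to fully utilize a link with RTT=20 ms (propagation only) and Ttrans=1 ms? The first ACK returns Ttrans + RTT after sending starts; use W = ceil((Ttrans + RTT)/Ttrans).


Given: Ttrans = 1 ms, RTT = 20 ms (= 2 * Tprop, Tprop = 10 ms)
Time until first ACK returns = Ttrans + RTT = 1 + 20 = 21 ms
Need W * Ttrans >= Ttrans + RTT  ->  W >= (Ttrans + RTT) / Ttrans
(Ttrans + RTT) / Ttrans = 21 / 1 = 21
W_min = ceil(21) = 21

21


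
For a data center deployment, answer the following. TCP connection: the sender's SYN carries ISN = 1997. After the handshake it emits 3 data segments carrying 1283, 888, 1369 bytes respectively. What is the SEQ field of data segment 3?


The SYN occupies sequence number ISN = 1997, so the first data byte is ISN + 1 = 1998.
SEQ of data segment i = (ISN + 1) + sum of payload sizes of segments 1..i-1.
Segment 1: SEQ = 1998, payload = 1283 bytes
Segment 2: SEQ = 3281, payload = 888 bytes
Segment 3: SEQ = 4169, payload = 1369 bytes
SEQ of segment 3 = 1998 + 1283 + 888 = 4169

4169


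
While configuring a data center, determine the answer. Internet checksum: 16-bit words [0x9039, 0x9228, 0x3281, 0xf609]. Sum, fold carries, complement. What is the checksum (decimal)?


Given words: [0x9039, 0x9228, 0x3281, 0xf609]
Step 1: Sum all words
Raw sum = 36921 + 37416 + 12929 + 62985 = 150251
Step 2: Fold carry: (19179 + 2) = 19181
One's complement = ~19181 & 0xFFFF = 46354

46354


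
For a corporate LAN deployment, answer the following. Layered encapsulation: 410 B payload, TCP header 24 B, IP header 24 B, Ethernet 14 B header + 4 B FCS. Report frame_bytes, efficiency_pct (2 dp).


TCP segment = 410 + 24 = 434 B
IP packet = 434 + 24 = 458 B
Ethernet frame = 458 + 14 + 4 = 476 B
Efficiency = app / frame = 410 / 476 = 0.861345 = 86.1345% -> 86.13% (2 dp)

476, 86.13


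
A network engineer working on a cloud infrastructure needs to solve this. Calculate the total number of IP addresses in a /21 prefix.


Given: CIDR prefix /21
Host bits = 32 - 21 = 11
Total addresses = 2^11 = 2048

2048


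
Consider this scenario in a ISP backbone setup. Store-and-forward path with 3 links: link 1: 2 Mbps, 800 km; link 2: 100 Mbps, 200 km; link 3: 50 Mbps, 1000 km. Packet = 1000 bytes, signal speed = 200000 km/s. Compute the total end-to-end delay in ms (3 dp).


Packet = 1000 bytes = 8000 bits. Store-and-forward: sum (t_trans + t_prop) per link.
Link 1: t_trans = 8000/(2*10^6) s = 4.0000 ms; t_prop = 800/200000 s = 4.0000 ms; subtotal = 8.0000 ms
Link 2: t_trans = 8000/(100*10^6) s = 0.0800 ms; t_prop = 200/200000 s = 1.0000 ms; subtotal = 1.0800 ms
Link 3: t_trans = 8000/(50*10^6) s = 0.1600 ms; t_prop = 1000/200000 s = 5.0000 ms; subtotal = 5.1600 ms
End-to-end = 8.0000 + 1.0800 + 5.1600 = 14.2400 ms -> 14.240 ms (3 dp)

14.240


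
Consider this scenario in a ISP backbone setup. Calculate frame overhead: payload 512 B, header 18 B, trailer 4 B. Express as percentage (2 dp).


Given: payload = 512 B, header = 18 B, trailer = 4 B
Overhead bytes = header + trailer = 18 + 4 = 22
Total frame = payload + overhead = 512 + 22 = 534
Overhead % = 22 / 534 * 100 = 4.1199% -> 4.12% (2 dp)

4.12


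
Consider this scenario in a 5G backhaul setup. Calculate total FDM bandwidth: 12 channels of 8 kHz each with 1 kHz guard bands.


Given: 12 channels, 8 kHz each, guard = 1 kHz
Channel bandwidth = 12 * 8 = 96 kHz
Guard bands = 11 gaps * 1 kHz = 11 kHz
Total = 96 + 11 = 107 kHz

107


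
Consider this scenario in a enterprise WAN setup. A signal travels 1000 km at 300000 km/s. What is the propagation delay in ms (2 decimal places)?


Given: distance = 1000 km, speed = 300000 km/s
Delay = distance / speed = 1000 / 300000 seconds
Delay in ms = 1000 * 1000 / 300000
Delay = 3.3333 ms
Rounded to 2 dp = 3.33 ms

3.33


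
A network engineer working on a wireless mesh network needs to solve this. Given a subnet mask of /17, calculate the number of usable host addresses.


Given: subnet mask /17
Host bits = 32 - 17 = 15
Total addresses = 2^15 = 32768
Usable hosts = 32768 - 2 (network + broadcast) = 32766

32766


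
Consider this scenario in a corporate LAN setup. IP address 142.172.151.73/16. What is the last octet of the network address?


Given: IP = 142.172.151.73, prefix = /16
Subnet mask = 255.255.0.0
Last octet of IP: 73
Last octet of mask: 0
Network last octet = 73 AND 0 = 0

0


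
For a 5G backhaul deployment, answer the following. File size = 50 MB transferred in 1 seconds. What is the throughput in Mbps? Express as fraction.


Given: file = 50 MB, time = 1 s
File in Mb = 50 * 8 = 400 Mb
Throughput = 400 / 1 Mbps
Throughput = 400 Mbps

400


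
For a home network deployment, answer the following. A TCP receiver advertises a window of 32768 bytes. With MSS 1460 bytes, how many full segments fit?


Given: RWND = 32768 bytes, MSS = 1460 bytes
Full segments = floor(RWND / MSS)
Full segments = floor(32768 / 1460)
Full segments = floor(22.4438) = 22

22


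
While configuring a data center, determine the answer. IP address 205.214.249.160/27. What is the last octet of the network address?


Given: IP = 205.214.249.160, prefix = /27
Subnet mask = 255.255.255.224
Last octet of IP: 160
Last octet of mask: 224
Network last octet = 160 AND 224 = 160

160


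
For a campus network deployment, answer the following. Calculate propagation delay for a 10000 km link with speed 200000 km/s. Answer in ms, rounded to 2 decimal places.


Given: distance = 10000 km, speed = 200000 km/s
Delay = distance / speed = 10000 / 200000 seconds
Delay in ms = 10000 * 1000 / 200000
Delay = 50.0000 ms
Rounded to 2 dp = 50.00 ms

50.00


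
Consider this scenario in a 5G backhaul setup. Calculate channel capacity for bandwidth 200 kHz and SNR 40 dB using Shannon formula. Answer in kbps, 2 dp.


Given: B = 200 kHz, SNR = 40 dB
SNR linear = 10^(40/10) = 10000
1 + SNR = 10001
log2(10001) = 13.2878566418
C = 200 * 1000 * 13.2878566418 = 2657571.3284 bps
C = 2657.571328 kbps -> 2657.57 kbps (2 dp)

2657.57


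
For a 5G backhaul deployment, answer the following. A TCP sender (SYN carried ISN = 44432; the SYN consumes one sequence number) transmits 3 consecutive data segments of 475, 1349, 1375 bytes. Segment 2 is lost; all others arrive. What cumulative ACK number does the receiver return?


SYN uses sequence number 44432; first data byte = ISN + 1 = 44433.
Segment 1: SEQ = 44433, len = 475 B, covers [44433, 44907]
Segment 2: SEQ = 44908, len = 1349 B, covers [44908, 46256] [LOST]
Segment 3: SEQ = 46257, len = 1375 B, covers [46257, 47631]
In-order data received: bytes [44433, 44907] (segments 1..1).
Segment 2 missing -> gap begins at byte 44908; later segments buffered out of order.
Cumulative ACK = next expected in-order byte = 44433 + 475 = 44908

44908


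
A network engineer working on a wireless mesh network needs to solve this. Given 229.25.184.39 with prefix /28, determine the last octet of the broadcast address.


Given: IP = 229.25.184.39, prefix = /28
Host bits = 32 - 28 = 4
Network last octet = 39 AND mask = 32
Host part size = 2^4 - 1 = 15
Broadcast last octet = 32 OR 15 = 47

47


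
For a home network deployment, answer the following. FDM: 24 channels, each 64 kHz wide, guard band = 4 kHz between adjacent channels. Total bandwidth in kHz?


Given: 24 channels, 64 kHz each, guard = 4 kHz
Channel bandwidth = 24 * 64 = 1536 kHz
Guard bands = 23 gaps * 4 kHz = 92 kHz
Total = 1536 + 92 = 1628 kHz

1628


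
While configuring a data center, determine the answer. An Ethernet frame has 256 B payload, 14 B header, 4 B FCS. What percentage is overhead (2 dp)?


Given: payload = 256 B, header = 14 B, trailer = 4 B
Overhead bytes = header + trailer = 14 + 4 = 18
Total frame = payload + overhead = 256 + 18 = 274
Overhead % = 18 / 274 * 100 = 6.5693% -> 6.57% (2 dp)

6.57


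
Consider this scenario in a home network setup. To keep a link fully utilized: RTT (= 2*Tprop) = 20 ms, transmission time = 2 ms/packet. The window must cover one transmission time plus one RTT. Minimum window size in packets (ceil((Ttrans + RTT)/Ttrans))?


Given: Ttrans = 2 ms, RTT = 20 ms (= 2 * Tprop, Tprop = 10 ms)
Time until first ACK returns = Ttrans + RTT = 2 + 20 = 22 ms
Need W * Ttrans >= Ttrans + RTT  ->  W >= (Ttrans + RTT) / Ttrans
(Ttrans + RTT) / Ttrans = 22 / 2 = 11
W_min = ceil(11) = 11

11


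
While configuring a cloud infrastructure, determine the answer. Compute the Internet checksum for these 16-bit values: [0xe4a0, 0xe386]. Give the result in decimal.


Given words: [0xe4a0, 0xe386]
Step 1: Sum all words
Raw sum = 58528 + 58246 = 116774
Step 2: Fold carry: (51238 + 1) = 51239
One's complement = ~51239 & 0xFFFF = 14296

14296


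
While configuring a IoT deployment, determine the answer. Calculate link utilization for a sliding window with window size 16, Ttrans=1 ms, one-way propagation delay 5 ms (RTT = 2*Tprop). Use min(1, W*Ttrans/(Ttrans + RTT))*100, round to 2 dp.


Given: W = 16, Ttrans = 1 ms, RTT = 10 ms (= 2 * Tprop, Tprop = 5 ms)
Cycle time = Ttrans + RTT = 1 + 10 = 11 ms (first packet sent until its ACK returns)
W * Ttrans = 16 * 1 = 16 ms of sending per cycle
W * Ttrans / (Ttrans + RTT) = 16 / 11 = 1.454545
U = min(1, 1.454545) = 1.000000
U% = 100.00%

100.00


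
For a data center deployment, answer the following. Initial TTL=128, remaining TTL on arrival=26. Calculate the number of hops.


Given: initial TTL = 128, received TTL = 26
Hops = initial TTL - received TTL
Hops = 128 - 26 = 102

102


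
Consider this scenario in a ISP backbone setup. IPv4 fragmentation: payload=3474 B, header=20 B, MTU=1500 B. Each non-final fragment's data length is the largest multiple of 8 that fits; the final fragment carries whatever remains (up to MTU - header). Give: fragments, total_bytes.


Max data per non-final fragment = floor((MTU - header)/8)*8 = floor((1500 - 20)/8)*8 = floor(1480/8)*8 = 1480 B
Final fragment needs no 8-byte alignment: it can carry up to MTU - header = 1480 B
Non-final fragments needed = ceil((payload - 1480) / 1480) = ceil(1994/1480) = ceil(1.3473) = 2
Number of fragments = 2 + 1 = 3
Fragment sizes (data): 2 * 1480 B + 514 B (last, 514 <= 1480 OK)
Total bytes sent = payload + n_frags * header = 3474 + 3*20 = 3474 + 60 = 3534 B

3, 3534


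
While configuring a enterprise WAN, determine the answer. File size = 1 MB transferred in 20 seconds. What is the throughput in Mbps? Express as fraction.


Given: file = 1 MB, time = 20 s
File in Mb = 1 * 8 = 8 Mb
Throughput = 8 / 20 Mbps
Throughput = 2/5 Mbps

2/5


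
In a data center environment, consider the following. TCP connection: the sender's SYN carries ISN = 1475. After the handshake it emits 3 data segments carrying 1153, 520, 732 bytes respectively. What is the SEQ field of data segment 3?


The SYN occupies sequence number ISN = 1475, so the first data byte is ISN + 1 = 1476.
SEQ of data segment i = (ISN + 1) + sum of payload sizes of segments 1..i-1.
Segment 1: SEQ = 1476, payload = 1153 bytes
Segment 2: SEQ = 2629, payload = 520 bytes
Segment 3: SEQ = 3149, payload = 732 bytes
SEQ of segment 3 = 1476 + 1153 + 520 = 3149

3149


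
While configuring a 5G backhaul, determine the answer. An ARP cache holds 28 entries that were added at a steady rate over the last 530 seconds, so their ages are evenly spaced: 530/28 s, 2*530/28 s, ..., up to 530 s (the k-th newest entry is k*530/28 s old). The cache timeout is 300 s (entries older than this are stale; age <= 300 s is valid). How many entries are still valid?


Ages are k * 530/28 s for k = 1..28 (spacing = 18.9286 s).
Entry k is valid iff k * 530/28 <= 300 iff k <= 28 * 300 / 530 = 15.8491
n_valid = floor(15.8491) = 15
(n_stale = 28 - 15 = 13)

15


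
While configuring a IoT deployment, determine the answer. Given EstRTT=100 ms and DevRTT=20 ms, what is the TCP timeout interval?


Given: EstRTT = 100 ms, DevRTT = 20 ms
Timeout = EstRTT + 4 * DevRTT
4 * DevRTT = 4 * 20 = 80
Timeout = 100 + 80 = 180 ms

180


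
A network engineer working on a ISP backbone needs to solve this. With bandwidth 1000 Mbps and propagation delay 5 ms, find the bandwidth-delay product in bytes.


Given: bandwidth = 1000 Mbps, delay = 5 ms
BDP in bits = 1000 * 10^6 * 5 / 1000
BDP in bits = 5000000
BDP in bytes = 5000000 / 8 = 625000

625000


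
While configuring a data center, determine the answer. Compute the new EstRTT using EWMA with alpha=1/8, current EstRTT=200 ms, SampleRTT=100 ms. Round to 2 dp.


Given: EstRTT = 200 ms, SampleRTT = 100 ms, alpha = 1/8
New EstRTT = (1 - alpha) * EstRTT + alpha * SampleRTT
(7/8) * 200 = 175
(1/8) * 100 = 12.5
New EstRTT = 175 + 12.5 = 187.5 ms -> 187.50 ms (2 dp)

187.50


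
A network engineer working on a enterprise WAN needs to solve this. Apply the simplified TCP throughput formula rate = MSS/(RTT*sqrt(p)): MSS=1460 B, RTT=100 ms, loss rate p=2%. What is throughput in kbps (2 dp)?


Given: MSS = 1460 bytes, RTT = 100 ms, loss = 2%
RTT in seconds = 100 / 1000 = 0.1
Loss rate = 2% = 0.02
sqrt(loss) = sqrt(0.02) = 0.141421356237
Throughput (bytes/s) = 1460 / (0.1 * 0.141421356237) = 103237.5901
Throughput (kbps) = 103237.5901 * 8 / 1000 = 825.900720 -> 825.90 kbps (2 dp)

825.90


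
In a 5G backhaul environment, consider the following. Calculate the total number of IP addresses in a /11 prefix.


Given: CIDR prefix /11
Host bits = 32 - 11 = 21
Total addresses = 2^21 = 2097152

2097152


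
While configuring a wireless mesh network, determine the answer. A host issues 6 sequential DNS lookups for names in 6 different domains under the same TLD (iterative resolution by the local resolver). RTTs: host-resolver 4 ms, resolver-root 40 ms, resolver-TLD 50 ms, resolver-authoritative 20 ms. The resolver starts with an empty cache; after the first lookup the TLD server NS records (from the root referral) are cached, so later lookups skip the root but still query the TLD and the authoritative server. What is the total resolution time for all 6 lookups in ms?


Lookup 1 (cold cache): local + root + TLD + auth = 4 + 40 + 50 + 20 = 114 ms
Lookups 2..6 (TLD NS cached -> skip root; new domain -> still ask TLD and auth): local + TLD + auth = 4 + 50 + 20 = 74 ms each
Remaining 5 lookups: 5 * 74 = 370 ms
Total = 114 + 370 = 484 ms

484


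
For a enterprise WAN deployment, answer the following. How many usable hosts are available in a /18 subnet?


Given: subnet mask /18
Host bits = 32 - 18 = 14
Total addresses = 2^14 = 16384
Usable hosts = 16384 - 2 (network + broadcast) = 16382

16382


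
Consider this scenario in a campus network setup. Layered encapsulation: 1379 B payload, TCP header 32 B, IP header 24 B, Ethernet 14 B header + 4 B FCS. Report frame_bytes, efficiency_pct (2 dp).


TCP segment = 1379 + 32 = 1411 B
IP packet = 1411 + 24 = 1435 B
Ethernet frame = 1435 + 14 + 4 = 1453 B
Efficiency = app / frame = 1379 / 1453 = 0.949071 = 94.9071% -> 94.91% (2 dp)

1453, 94.91


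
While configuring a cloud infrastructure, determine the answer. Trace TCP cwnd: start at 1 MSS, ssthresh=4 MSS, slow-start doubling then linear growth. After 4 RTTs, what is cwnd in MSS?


RTT 0: cwnd = 1 MSS (initial)
RTT 1: cwnd = 2 MSS (slow start, doubled)
RTT 2: cwnd = 4 MSS (slow start, doubled)
RTT 3: cwnd = 5 MSS (congestion avoidance, +1)
RTT 4: cwnd = 6 MSS (congestion avoidance, +1)

6


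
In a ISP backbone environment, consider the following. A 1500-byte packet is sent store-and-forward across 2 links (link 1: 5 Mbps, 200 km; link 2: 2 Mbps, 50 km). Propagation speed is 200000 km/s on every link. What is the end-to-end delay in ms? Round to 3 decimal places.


Packet = 1500 bytes = 12000 bits. Store-and-forward: sum (t_trans + t_prop) per link.
Link 1: t_trans = 12000/(5*10^6) s = 2.4000 ms; t_prop = 200/200000 s = 1.0000 ms; subtotal = 3.4000 ms
Link 2: t_trans = 12000/(2*10^6) s = 6.0000 ms; t_prop = 50/200000 s = 0.2500 ms; subtotal = 6.2500 ms
End-to-end = 3.4000 + 6.2500 = 9.6500 ms -> 9.650 ms (3 dp)

9.650


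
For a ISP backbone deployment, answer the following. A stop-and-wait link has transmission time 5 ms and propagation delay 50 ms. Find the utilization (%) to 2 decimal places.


Given: Ttrans = 5 ms, Tprop = 50 ms
RTT = 2 * Tprop = 2 * 50 = 100 ms
U = Ttrans / (Ttrans + RTT)
U = 5 / (5 + 100)
U = 5 / 105 = 0.047619
U% = 4.76%

4.76


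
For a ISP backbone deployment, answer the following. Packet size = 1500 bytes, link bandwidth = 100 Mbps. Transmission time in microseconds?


Given: packet = 1500 bytes, bandwidth = 100 Mbps
Packet in bits = 1500 * 8 = 12000 bits
Bandwidth = 100 * 10^6 = 100000000 bps
Time = 12000 / 100000000 seconds
Time in us = 12000 * 10^6 / 100000000 = 120

120


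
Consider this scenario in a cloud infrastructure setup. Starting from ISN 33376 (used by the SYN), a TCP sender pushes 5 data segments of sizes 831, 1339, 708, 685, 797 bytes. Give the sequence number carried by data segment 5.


The SYN occupies sequence number ISN = 33376, so the first data byte is ISN + 1 = 33377.
SEQ of data segment i = (ISN + 1) + sum of payload sizes of segments 1..i-1.
Segment 1: SEQ = 33377, payload = 831 bytes
Segment 2: SEQ = 34208, payload = 1339 bytes
Segment 3: SEQ = 35547, payload = 708 bytes
Segment 4: SEQ = 36255, payload = 685 bytes
Segment 5: SEQ = 36940, payload = 797 bytes
SEQ of segment 5 = 33377 + 831 + 1339 + 708 + 685 = 36940

36940


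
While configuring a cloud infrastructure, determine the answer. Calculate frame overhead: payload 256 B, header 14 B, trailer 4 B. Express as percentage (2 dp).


Given: payload = 256 B, header = 14 B, trailer = 4 B
Overhead bytes = header + trailer = 14 + 4 = 18
Total frame = payload + overhead = 256 + 18 = 274
Overhead % = 18 / 274 * 100 = 6.5693% -> 6.57% (2 dp)

6.57


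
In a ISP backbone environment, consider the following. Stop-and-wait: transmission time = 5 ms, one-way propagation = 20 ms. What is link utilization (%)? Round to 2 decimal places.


Given: Ttrans = 5 ms, Tprop = 20 ms
RTT = 2 * Tprop = 2 * 20 = 40 ms
U = Ttrans / (Ttrans + RTT)
U = 5 / (5 + 40)
U = 5 / 45 = 0.111111
U% = 11.11%

11.11


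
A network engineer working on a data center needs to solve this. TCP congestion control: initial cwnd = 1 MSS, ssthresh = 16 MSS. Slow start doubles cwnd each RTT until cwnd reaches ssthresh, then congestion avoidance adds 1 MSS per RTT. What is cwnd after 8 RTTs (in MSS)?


RTT 0: cwnd = 1 MSS (initial)
RTT 1: cwnd = 2 MSS (slow start, doubled)
RTT 2: cwnd = 4 MSS (slow start, doubled)
RTT 3: cwnd = 8 MSS (slow start, doubled)
RTT 4: cwnd = 16 MSS (slow start, doubled)
RTT 5: cwnd = 17 MSS (congestion avoidance, +1)
RTT 6: cwnd = 18 MSS (congestion avoidance, +1)
RTT 7: cwnd = 19 MSS (congestion avoidance, +1)
RTT 8: cwnd = 20 MSS (congestion avoidance, +1)

20


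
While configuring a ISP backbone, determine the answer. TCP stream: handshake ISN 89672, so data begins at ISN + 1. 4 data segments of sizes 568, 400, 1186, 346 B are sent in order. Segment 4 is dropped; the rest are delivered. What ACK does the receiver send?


SYN uses sequence number 89672; first data byte = ISN + 1 = 89673.
Segment 1: SEQ = 89673, len = 568 B, covers [89673, 90240]
Segment 2: SEQ = 90241, len = 400 B, covers [90241, 90640]
Segment 3: SEQ = 90641, len = 1186 B, covers [90641, 91826]
Segment 4: SEQ = 91827, len = 346 B, covers [91827, 92172] [LOST]
In-order data received: bytes [89673, 91826] (segments 1..3).
Segment 4 missing -> gap begins at byte 91827.
Cumulative ACK = next expected in-order byte = 89673 + 568 + 400 + 1186 = 91827

91827


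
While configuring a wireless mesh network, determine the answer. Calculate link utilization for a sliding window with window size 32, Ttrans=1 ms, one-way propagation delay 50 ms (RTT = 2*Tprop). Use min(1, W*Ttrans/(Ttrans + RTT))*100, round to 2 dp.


Given: W = 32, Ttrans = 1 ms, RTT = 100 ms (= 2 * Tprop, Tprop = 50 ms)
Cycle time = Ttrans + RTT = 1 + 100 = 101 ms (first packet sent until its ACK returns)
W * Ttrans = 32 * 1 = 32 ms of sending per cycle
W * Ttrans / (Ttrans + RTT) = 32 / 101 = 0.316832
U = min(1, 0.316832) = 0.316832
U% = 31.68%

31.68


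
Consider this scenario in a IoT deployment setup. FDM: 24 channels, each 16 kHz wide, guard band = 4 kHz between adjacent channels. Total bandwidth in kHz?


Given: 24 channels, 16 kHz each, guard = 4 kHz
Channel bandwidth = 24 * 16 = 384 kHz
Guard bands = 23 gaps * 4 kHz = 92 kHz
Total = 384 + 92 = 476 kHz

476


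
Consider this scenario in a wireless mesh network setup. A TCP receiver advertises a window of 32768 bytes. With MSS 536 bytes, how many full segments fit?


Given: RWND = 32768 bytes, MSS = 536 bytes
Full segments = floor(RWND / MSS)
Full segments = floor(32768 / 536)
Full segments = floor(61.1343) = 61

61
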